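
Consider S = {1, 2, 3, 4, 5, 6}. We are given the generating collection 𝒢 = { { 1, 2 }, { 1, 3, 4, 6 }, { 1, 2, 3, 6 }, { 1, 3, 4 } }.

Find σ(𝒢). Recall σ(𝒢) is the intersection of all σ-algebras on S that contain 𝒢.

Start: 𝒢 ∪ {∅, S} = { {  }, { 1, 2 }, { 1, 3, 4 }, { 1, 2, 3, 6 }, { 1, 3, 4, 6 }, S }.
Step 1: 6 new —
  { 2, 5 }  = S∖{ 1, 3, 4, 6 }
  { 4, 5 }  = S∖{ 1, 2, 3, 6 }
  { 2, 5, 6 }  = S∖{ 1, 3, 4 }
  { 1, 2, 3, 4 }  = { 1, 3, 4 } ∪ { 1, 2 }
  { 3, 4, 5, 6 }  = S∖{ 1, 2 }
  { 1, 2, 3, 4, 6 }  = { 1, 3, 4 } ∪ { 1, 2, 3, 6 }
  — 12 sets.
Step 2 adds 12:
  { 5 }  = S∖{ 1, 2, 3, 4, 6 }
  { 5, 6 }  = S∖{ 1, 2, 3, 4 }
  { 1, 2, 5 }  = { 2, 5 } ∪ { 1, 2 }
  { 2, 4, 5 }  = { 2, 5 } ∪ { 4, 5 }
  { 1, 2, 4, 5 }  = { 1, 2 } ∪ { 4, 5 }
  { 1, 2, 5, 6 }  = { 1, 2 } ∪ { 2, 5, 6 }
  { 1, 3, 4, 5 }  = { 4, 5 } ∪ { 1, 3, 4 }
  { 2, 4, 5, 6 }  = { 2, 5, 6 } ∪ { 4, 5 }
  { 1, 2, 3, 4, 5 }  = { 2, 5 } ∪ { 1, 3, 4 }
  { 1, 2, 3, 5, 6 }  = { 2, 5 } ∪ { 1, 2, 3, 6 }
  { 1, 3, 4, 5, 6 }  = { 3, 4, 5, 6 } ∪ { 1, 3, 4 }
  { 2, 3, 4, 5, 6 }  = { 2, 5 } ∪ { 3, 4, 5, 6 }
  — 24 sets.
Step 3: +12 →
  { 1 }  = S∖{ 2, 3, 4, 5, 6 }
  { 2 }  = S∖{ 1, 3, 4, 5, 6 }
  { 4 }  = S∖{ 1, 2, 3, 5, 6 }
  { 6 }  = S∖{ 1, 2, 3, 4, 5 }
  { 1, 3 }  = S∖{ 2, 4, 5, 6 }
  { 2, 6 }  = S∖{ 1, 3, 4, 5 }
  { 3, 4 }  = S∖{ 1, 2, 5, 6 }
  { 3, 6 }  = S∖{ 1, 2, 4, 5 }
  { 1, 3, 6 }  = S∖{ 2, 4, 5 }
  { 3, 4, 6 }  = S∖{ 1, 2, 5 }
  { 4, 5, 6 }  = { 5, 6 } ∪ { 4, 5 }
  { 1, 2, 4, 5, 6 }  = { 5, 6 } ∪ { 1, 2, 4, 5 }
  — 36 sets.
Step 4 adds 23:
  { 3 }  = S∖{ 1, 2, 4, 5, 6 }
  { 1, 4 }  = { 1 } ∪ { 4 }
  { 1, 5 }  = { 1 } ∪ { 5 }
  { 1, 6 }  = { 1 } ∪ { 6 }
  { 2, 4 }  = { 2 } ∪ { 4 }
  { 4, 6 }  = { 6 } ∪ { 4 }
  { 1, 2, 3 }  = S∖{ 4, 5, 6 }
  { 1, 2, 4 }  = { 1, 2 } ∪ { 4 }
  { 1, 2, 6 }  = { 1, 2 } ∪ { 2, 6 }
  { 1, 3, 5 }  = { 5 } ∪ { 1, 3 }
  { 1, 4, 5 }  = { 1 } ∪ { 4, 5 }
  { 1, 5, 6 }  = { 5, 6 } ∪ { 1 }
  { 2, 3, 4 }  = { 3, 4 } ∪ { 2 }
  { 2, 3, 6 }  = { 2 } ∪ { 3, 6 }
  { 2, 4, 6 }  = { 2, 6 } ∪ { 4 }
  { 3, 4, 5 }  = { 3, 4 } ∪ { 5 }
  { 3, 5, 6 }  = { 5, 6 } ∪ { 3, 6 }
  { 1, 2, 3, 5 }  = { 2, 5 } ∪ { 1, 3 }
  { 1, 3, 5, 6 }  = { 5, 6 } ∪ { 1, 3, 6 }
  { 1, 4, 5, 6 }  = { 1 } ∪ { 4, 5, 6 }
  { 2, 3, 4, 5 }  = { 2, 5 } ∪ { 3, 4 }
  { 2, 3, 4, 6 }  = { 3, 4 } ∪ { 2, 6 }
  { 2, 3, 5, 6 }  = { 2, 5 } ∪ { 3, 6 }
  — 59 sets.
Step 5: +5 →
  { 2, 3 }  = S∖{ 1, 4, 5, 6 }
  { 3, 5 }  = { 5 } ∪ { 3 }
  { 1, 4, 6 }  = { 1, 6 } ∪ { 1, 4 }
  { 2, 3, 5 }  = { 2, 5 } ∪ { 3 }
  { 1, 2, 4, 6 }  = { 2, 4, 6 } ∪ { 1, 6 }
  — 64 sets.
Step 6: no new sets; the family is a σ-algebra.

Therefore σ(𝒢) = { {  }, { 1 }, { 2 }, { 3 }, { 4 }, { 5 }, { 6 }, { 1, 2 }, { 1, 3 }, { 1, 4 }, { 1, 5 }, { 1, 6 }, { 2, 3 }, { 2, 4 }, { 2, 5 }, { 2, 6 }, { 3, 4 }, { 3, 5 }, { 3, 6 }, { 4, 5 }, { 4, 6 }, { 5, 6 }, { 1, 2, 3 }, { 1, 2, 4 }, { 1, 2, 5 }, { 1, 2, 6 }, { 1, 3, 4 }, { 1, 3, 5 }, { 1, 3, 6 }, { 1, 4, 5 }, { 1, 4, 6 }, { 1, 5, 6 }, { 2, 3, 4 }, { 2, 3, 5 }, { 2, 3, 6 }, { 2, 4, 5 }, { 2, 4, 6 }, { 2, 5, 6 }, { 3, 4, 5 }, { 3, 4, 6 }, { 3, 5, 6 }, { 4, 5, 6 }, { 1, 2, 3, 4 }, { 1, 2, 3, 5 }, { 1, 2, 3, 6 }, { 1, 2, 4, 5 }, { 1, 2, 4, 6 }, { 1, 2, 5, 6 }, { 1, 3, 4, 5 }, { 1, 3, 4, 6 }, { 1, 3, 5, 6 }, { 1, 4, 5, 6 }, { 2, 3, 4, 5 }, { 2, 3, 4, 6 }, { 2, 3, 5, 6 }, { 2, 4, 5, 6 }, { 3, 4, 5, 6 }, { 1, 2, 3, 4, 5 }, { 1, 2, 3, 4, 6 }, { 1, 2, 3, 5, 6 }, { 1, 2, 4, 5, 6 }, { 1, 3, 4, 5, 6 }, { 2, 3, 4, 5, 6 }, S } (|σ(𝒢)| = 64).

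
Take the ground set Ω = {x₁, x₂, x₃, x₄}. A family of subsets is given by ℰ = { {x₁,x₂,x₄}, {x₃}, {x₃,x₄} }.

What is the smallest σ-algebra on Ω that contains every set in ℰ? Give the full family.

σ(ℰ) (8 sets): { {}, {x₃}, {x₄}, {x₁,x₂}, {x₃,x₄}, {x₁,x₂,x₃}, {x₁,x₂,x₄}, Ω }

Check:
Initial family (5 sets): { {}, {x₃}, {x₃,x₄}, {x₁,x₂,x₄}, Ω }.
Pass 1: 1 new —
  {x₁,x₂}  = {x₃,x₄}ᶜ
  |family| = 6
Pass 2 adds 1:
  {x₁,x₂,x₃}  = {x₃} ∪ {x₁,x₂}
  |family| = 7
Pass 3: +1 →
  {x₄}  = {x₁,x₂,x₃}ᶜ
  |family| = 8
Pass 4: no new sets; the family is a σ-algebra.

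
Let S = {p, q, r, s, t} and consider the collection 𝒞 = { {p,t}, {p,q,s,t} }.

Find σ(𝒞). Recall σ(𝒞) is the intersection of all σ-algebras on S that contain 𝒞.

σ(𝒞) = { {}, {r}, {p,t}, {q,s}, {p,r,t}, {q,r,s}, {p,q,s,t}, S }

Trace:
Seed the family with 𝒞 together with ∅ and S: { {}, {p,t}, {p,q,s,t}, S }.
Step 1. New:
  {r}  = complement {p,q,s,t}
  {q,r,s}  = complement {p,t}
  (now 6)
Step 2: +1 →
  {p,r,t}  = {r} ∪ {p,t}
  (now 7)
Step 3. New:
  {q,s}  = complement {p,r,t}
  (now 8)
Step 4: no new sets; the family is a σ-algebra.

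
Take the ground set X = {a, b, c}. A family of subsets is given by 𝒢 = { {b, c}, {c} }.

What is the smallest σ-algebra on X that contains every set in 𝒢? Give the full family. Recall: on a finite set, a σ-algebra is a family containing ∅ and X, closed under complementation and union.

Start: 𝒢 ∪ {∅, X} = { {}, {c}, {b, c}, X }.
Pass 1: +2 →
  {a}  = {b, c}ᶜ
  {a, b}  = {c}ᶜ
  [6 total]
Pass 2: 1 new —
  {a, c}  = {c} ∪ {a}
  [7 total]
Pass 3 adds 1:
  {b}  = {a, c}ᶜ
  [8 total]
Pass 4: no new sets; the family is a σ-algebra.

σ(𝒢) = { {}, {a}, {b}, {c}, {a, b}, {a, c}, {b, c}, X }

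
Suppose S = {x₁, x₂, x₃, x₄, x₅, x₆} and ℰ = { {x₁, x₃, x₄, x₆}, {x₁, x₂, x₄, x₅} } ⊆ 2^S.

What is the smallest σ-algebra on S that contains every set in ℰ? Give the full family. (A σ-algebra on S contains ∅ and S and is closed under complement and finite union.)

|σ(ℰ)| = 8.  σ(ℰ) = { ∅, {x₁, x₄}, {x₂, x₅}, {x₃, x₆}, {x₁, x₂, x₄, x₅}, {x₁, x₃, x₄, x₆}, {x₂, x₃, x₅, x₆}, S }

Derivation:
Begin from { ∅, {x₁, x₂, x₄, x₅}, {x₁, x₃, x₄, x₆}, S } (that is, ℰ plus ∅ and S).
Iteration 1. New:
  {x₂, x₅}  = S∖{x₁, x₃, x₄, x₆}
  {x₃, x₆}  = S∖{x₁, x₂, x₄, x₅}
  [6 total]
Iteration 2: +1 →
  {x₂, x₃, x₅, x₆}  = {x₂, x₅} ∪ {x₃, x₆}
  [7 total]
Iteration 3 adds 1:
  {x₁, x₄}  = S∖{x₂, x₃, x₅, x₆}
  [8 total]
After Iteration 4 the family is unchanged; done.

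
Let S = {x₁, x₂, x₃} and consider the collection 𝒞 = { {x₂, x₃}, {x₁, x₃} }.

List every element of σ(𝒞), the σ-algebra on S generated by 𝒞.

σ(𝒞) (8 sets): { {}, {x₁}, {x₂}, {x₃}, {x₁, x₂}, {x₁, x₃}, {x₂, x₃}, S }

Working:
Seed the family with 𝒞 together with ∅ and S: { {}, {x₁, x₃}, {x₂, x₃}, S }.
Round 1: 2 new —
  {x₁}  = complement {x₂, x₃}
  {x₂}  = complement {x₁, x₃}
  (now 6)
Round 2. New:
  {x₁, x₂}  = {x₂} ∪ {x₁}
  (now 7)
Round 3. New:
  {x₃}  = complement {x₁, x₂}
  (now 8)
Round 4: closed — nothing new.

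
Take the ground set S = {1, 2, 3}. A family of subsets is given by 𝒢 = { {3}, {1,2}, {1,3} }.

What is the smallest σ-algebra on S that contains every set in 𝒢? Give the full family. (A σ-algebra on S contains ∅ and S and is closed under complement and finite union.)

Take S₀ = 𝒢 ∪ {∅, S} = { {}, {3}, {1,2}, {1,3}, S }.
Round 1 adds 1:
  {2}  = ᶜ of {1,3}
  (now 6)
Round 2: +1 →
  {2,3}  = {3} ∪ {2}
  (now 7)
Round 3. New:
  {1}  = ᶜ of {2,3}
  (now 8)
Round 4: already closed under ᶜ and ∪.

Therefore σ(𝒢) = { {}, {1}, {2}, {3}, {1,2}, {1,3}, {2,3}, S } (|σ(𝒢)| = 8).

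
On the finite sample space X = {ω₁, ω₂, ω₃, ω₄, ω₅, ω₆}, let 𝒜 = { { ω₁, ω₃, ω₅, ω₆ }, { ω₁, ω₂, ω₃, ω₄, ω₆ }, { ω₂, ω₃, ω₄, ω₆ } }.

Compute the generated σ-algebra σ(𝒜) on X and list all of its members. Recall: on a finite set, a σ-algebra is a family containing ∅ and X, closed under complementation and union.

σ(𝒜) = { {  }, { ω₁ }, { ω₅ }, { ω₁, ω₅ }, { ω₂, ω₄ }, { ω₃, ω₆ }, { ω₁, ω₂, ω₄ }, { ω₁, ω₃, ω₆ }, { ω₂, ω₄, ω₅ }, { ω₃, ω₅, ω₆ }, { ω₁, ω₂, ω₄, ω₅ }, { ω₁, ω₃, ω₅, ω₆ }, { ω₂, ω₃, ω₄, ω₆ }, { ω₁, ω₂, ω₃, ω₄, ω₆ }, { ω₂, ω₃, ω₄, ω₅, ω₆ }, X }

Trace:
Seed the family with 𝒜 together with ∅ and X: { {  }, { ω₁, ω₃, ω₅, ω₆ }, { ω₂, ω₃, ω₄, ω₆ }, { ω₁, ω₂, ω₃, ω₄, ω₆ }, X }.
Pass 1: +3 →
  { ω₅ }  = complement { ω₁, ω₂, ω₃, ω₄, ω₆ }
  { ω₁, ω₅ }  = complement { ω₂, ω₃, ω₄, ω₆ }
  { ω₂, ω₄ }  = complement { ω₁, ω₃, ω₅, ω₆ }
  |family| = 8
Pass 2. New:
  { ω₂, ω₄, ω₅ }  = { ω₂, ω₄ } ∪ { ω₅ }
  { ω₁, ω₂, ω₄, ω₅ }  = { ω₂, ω₄ } ∪ { ω₁, ω₅ }
  { ω₂, ω₃, ω₄, ω₅, ω₆ }  = { ω₂, ω₃, ω₄, ω₆ } ∪ { ω₅ }
  |family| = 11
Pass 3 (3 new):
  { ω₁ }  = complement { ω₂, ω₃, ω₄, ω₅, ω₆ }
  { ω₃, ω₆ }  = complement { ω₁, ω₂, ω₄, ω₅ }
  { ω₁, ω₃, ω₆ }  = complement { ω₂, ω₄, ω₅ }
  |family| = 14
Pass 4 (2 new):
  { ω₁, ω₂, ω₄ }  = { ω₂, ω₄ } ∪ { ω₁ }
  { ω₃, ω₅, ω₆ }  = { ω₃, ω₆ } ∪ { ω₅ }
  |family| = 16
Pass 5: closed — nothing new.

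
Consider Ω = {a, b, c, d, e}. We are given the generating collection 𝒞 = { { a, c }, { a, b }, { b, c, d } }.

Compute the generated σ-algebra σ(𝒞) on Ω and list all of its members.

Answer: σ(𝒞) = { {}, { a }, { b }, { c }, { d }, { e }, { a, b }, { a, c }, { a, d }, { a, e }, { b, c }, { b, d }, { b, e }, { c, d }, { c, e }, { d, e }, { a, b, c }, { a, b, d }, { a, b, e }, { a, c, d }, { a, c, e }, { a, d, e }, { b, c, d }, { b, c, e }, { b, d, e }, { c, d, e }, { a, b, c, d }, { a, b, c, e }, { a, b, d, e }, { a, c, d, e }, { b, c, d, e }, Ω }

Derivation:
Seed the family with 𝒞 together with ∅ and Ω: { {}, { a, b }, { a, c }, { b, c, d }, Ω }.
Step 1: 5 new —
  { a, e }  = ᶜ of { b, c, d }
  { a, b, c }  = { a, b } ∪ { a, c }
  { b, d, e }  = ᶜ of { a, c }
  { c, d, e }  = ᶜ of { a, b }
  { a, b, c, d }  = { b, c, d } ∪ { a, b }
Step 2. New:
  { e }  = ᶜ of { a, b, c, d }
  { d, e }  = ᶜ of { a, b, c }
  { a, b, e }  = { a, b } ∪ { a, e }
  { a, c, e }  = { a, c } ∪ { a, e }
  { a, b, c, e }  = { a, b, c } ∪ { a, e }
  { a, b, d, e }  = { a, b } ∪ { b, d, e }
  { a, c, d, e }  = { c, d, e } ∪ { a, c }
  { b, c, d, e }  = { c, d, e } ∪ { b, c, d }
Step 3 adds 7:
  { a }  = ᶜ of { b, c, d, e }
  { b }  = ᶜ of { a, c, d, e }
  { c }  = ᶜ of { a, b, d, e }
  { d }  = ᶜ of { a, b, c, e }
  { b, d }  = ᶜ of { a, c, e }
  { c, d }  = ᶜ of { a, b, e }
  { a, d, e }  = { d, e } ∪ { a, e }
Step 4 (6 new):
  { a, d }  = { d } ∪ { a }
  { b, c }  = ᶜ of { a, d, e }
  { b, e }  = { b } ∪ { e }
  { c, e }  = { e } ∪ { c }
  { a, b, d }  = { a, b } ∪ { d }
  { a, c, d }  = { c, d } ∪ { a, c }
Step 5. New:
  { b, c, e }  = ᶜ of { a, d }
Step 6: already closed under ᶜ and ∪.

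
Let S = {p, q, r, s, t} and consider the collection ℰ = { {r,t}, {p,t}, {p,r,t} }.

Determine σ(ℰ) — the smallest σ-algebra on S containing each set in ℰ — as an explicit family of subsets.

Begin from { ∅, {p,t}, {r,t}, {p,r,t}, S } (that is, ℰ plus ∅ and S).
Step 1. New:
  {q,s}  = {p,r,t}ᶜ
  {p,q,s}  = {r,t}ᶜ
  {q,r,s}  = {p,t}ᶜ
Step 2: 3 new —
  {p,q,r,s}  = {q,r,s} ∪ {p,q,s}
  {p,q,s,t}  = {q,s} ∪ {p,t}
  {q,r,s,t}  = {r,t} ∪ {q,s}
Step 3: 3 new —
  {p}  = {q,r,s,t}ᶜ
  {r}  = {p,q,s,t}ᶜ
  {t}  = {p,q,r,s}ᶜ
Step 4 (2 new):
  {p,r}  = {r} ∪ {p}
  {q,s,t}  = {q,s} ∪ {t}
Step 5: already closed under ᶜ and ∪.

Hence σ(ℰ) has 16 members: { ∅, {p}, {r}, {t}, {p,r}, {p,t}, {q,s}, {r,t}, {p,q,s}, {p,r,t}, {q,r,s}, {q,s,t}, {p,q,r,s}, {p,q,s,t}, {q,r,s,t}, S }.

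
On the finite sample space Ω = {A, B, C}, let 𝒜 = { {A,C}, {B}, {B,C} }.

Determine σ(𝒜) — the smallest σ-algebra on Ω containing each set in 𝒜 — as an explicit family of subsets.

Take S₀ = 𝒜 ∪ {∅, Ω} = { ∅, {B}, {A,C}, {B,C}, Ω }.
Pass 1 (1 new):
  {A}  = {B,C}ᶜ
Pass 2: +1 →
  {A,B}  = {B} ∪ {A}
Pass 3: 1 new —
  {C}  = {A,B}ᶜ
Pass 4: closed — nothing new.

σ(𝒜) = { ∅, {A}, {B}, {C}, {A,B}, {A,C}, {B,C}, Ω }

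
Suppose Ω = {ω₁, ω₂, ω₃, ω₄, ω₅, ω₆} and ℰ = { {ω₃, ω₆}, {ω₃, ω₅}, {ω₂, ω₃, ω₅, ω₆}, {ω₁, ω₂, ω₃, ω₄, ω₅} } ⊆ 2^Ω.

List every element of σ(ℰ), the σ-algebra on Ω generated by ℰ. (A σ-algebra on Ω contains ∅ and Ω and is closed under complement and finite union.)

Begin from { ∅, {ω₃, ω₅}, {ω₃, ω₆}, {ω₂, ω₃, ω₅, ω₆}, {ω₁, ω₂, ω₃, ω₄, ω₅}, Ω } (that is, ℰ plus ∅ and Ω).
Iteration 1: 5 new —
  {ω₆}  = {ω₁, ω₂, ω₃, ω₄, ω₅}ᶜ
  {ω₁, ω₄}  = {ω₂, ω₃, ω₅, ω₆}ᶜ
  {ω₃, ω₅, ω₆}  = {ω₃, ω₆} ∪ {ω₃, ω₅}
  {ω₁, ω₂, ω₄, ω₅}  = {ω₃, ω₆}ᶜ
  {ω₁, ω₂, ω₄, ω₆}  = {ω₃, ω₅}ᶜ
  — 11 sets.
Iteration 2: 7 new —
  {ω₁, ω₂, ω₄}  = {ω₃, ω₅, ω₆}ᶜ
  {ω₁, ω₄, ω₆}  = {ω₆} ∪ {ω₁, ω₄}
  {ω₁, ω₃, ω₄, ω₅}  = {ω₁, ω₄} ∪ {ω₃, ω₅}
  {ω₁, ω₃, ω₄, ω₆}  = {ω₁, ω₄} ∪ {ω₃, ω₆}
  {ω₁, ω₂, ω₃, ω₄, ω₆}  = {ω₁, ω₂, ω₄, ω₆} ∪ {ω₃, ω₆}
  {ω₁, ω₂, ω₄, ω₅, ω₆}  = {ω₁, ω₂, ω₄, ω₆} ∪ {ω₁, ω₂, ω₄, ω₅}
  {ω₁, ω₃, ω₄, ω₅, ω₆}  = {ω₁, ω₄} ∪ {ω₃, ω₅, ω₆}
  — 18 sets.
Iteration 3 adds 6:
  {ω₂}  = {ω₁, ω₃, ω₄, ω₅, ω₆}ᶜ
  {ω₃}  = {ω₁, ω₂, ω₄, ω₅, ω₆}ᶜ
  {ω₅}  = {ω₁, ω₂, ω₃, ω₄, ω₆}ᶜ
  {ω₂, ω₅}  = {ω₁, ω₃, ω₄, ω₆}ᶜ
  {ω₂, ω₆}  = {ω₁, ω₃, ω₄, ω₅}ᶜ
  {ω₂, ω₃, ω₅}  = {ω₁, ω₄, ω₆}ᶜ
  — 24 sets.
Iteration 4: 8 new —
  {ω₂, ω₃}  = {ω₂} ∪ {ω₃}
  {ω₅, ω₆}  = {ω₆} ∪ {ω₅}
  {ω₁, ω₃, ω₄}  = {ω₃} ∪ {ω₁, ω₄}
  {ω₁, ω₄, ω₅}  = {ω₅} ∪ {ω₁, ω₄}
  {ω₂, ω₃, ω₆}  = {ω₂} ∪ {ω₃, ω₆}
  {ω₂, ω₅, ω₆}  = {ω₂, ω₅} ∪ {ω₂, ω₆}
  {ω₁, ω₂, ω₃, ω₄}  = {ω₁, ω₂, ω₄} ∪ {ω₃}
  {ω₁, ω₄, ω₅, ω₆}  = {ω₁, ω₄, ω₆} ∪ {ω₅}
  — 32 sets.
Iteration 5: closed — nothing new.

|σ(ℰ)| = 32.  σ(ℰ) = { ∅, {ω₂}, {ω₃}, {ω₅}, {ω₆}, {ω₁, ω₄}, {ω₂, ω₃}, {ω₂, ω₅}, {ω₂, ω₆}, {ω₃, ω₅}, {ω₃, ω₆}, {ω₅, ω₆}, {ω₁, ω₂, ω₄}, {ω₁, ω₃, ω₄}, {ω₁, ω₄, ω₅}, {ω₁, ω₄, ω₆}, {ω₂, ω₃, ω₅}, {ω₂, ω₃, ω₆}, {ω₂, ω₅, ω₆}, {ω₃, ω₅, ω₆}, {ω₁, ω₂, ω₃, ω₄}, {ω₁, ω₂, ω₄, ω₅}, {ω₁, ω₂, ω₄, ω₆}, {ω₁, ω₃, ω₄, ω₅}, {ω₁, ω₃, ω₄, ω₆}, {ω₁, ω₄, ω₅, ω₆}, {ω₂, ω₃, ω₅, ω₆}, {ω₁, ω₂, ω₃, ω₄, ω₅}, {ω₁, ω₂, ω₃, ω₄, ω₆}, {ω₁, ω₂, ω₄, ω₅, ω₆}, {ω₁, ω₃, ω₄, ω₅, ω₆}, Ω }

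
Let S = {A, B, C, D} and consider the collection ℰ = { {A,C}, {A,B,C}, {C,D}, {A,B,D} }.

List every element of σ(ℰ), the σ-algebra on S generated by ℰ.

Answer: σ(ℰ) = { {}, {A}, {B}, {C}, {D}, {A,B}, {A,C}, {A,D}, {B,C}, {B,D}, {C,D}, {A,B,C}, {A,B,D}, {A,C,D}, {B,C,D}, S }

Working:
Seed the family with ℰ together with ∅ and S: { {}, {A,C}, {C,D}, {A,B,C}, {A,B,D}, S }.
Step 1. New:
  {C}  = complement {A,B,D}
  {D}  = complement {A,B,C}
  {A,B}  = complement {C,D}
  {B,D}  = complement {A,C}
  {A,C,D}  = {C,D} ∪ {A,C}
  — 11 sets.
Step 2: +2 →
  {B}  = complement {A,C,D}
  {B,C,D}  = {C,D} ∪ {B,D}
  — 13 sets.
Step 3: +2 →
  {A}  = complement {B,C,D}
  {B,C}  = {C} ∪ {B}
  — 15 sets.
Step 4. New:
  {A,D}  = complement {B,C}
  — 16 sets.
Step 5: already closed under ᶜ and ∪.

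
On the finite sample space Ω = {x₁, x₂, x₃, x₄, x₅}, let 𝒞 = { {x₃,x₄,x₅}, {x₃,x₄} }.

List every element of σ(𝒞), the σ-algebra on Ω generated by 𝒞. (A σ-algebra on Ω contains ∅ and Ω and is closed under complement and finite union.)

Seed the family with 𝒞 together with ∅ and Ω: { {}, {x₃,x₄}, {x₃,x₄,x₅}, Ω }.
Step 1 (2 new):
  {x₁,x₂}  = complement {x₃,x₄,x₅}
  {x₁,x₂,x₅}  = complement {x₃,x₄}
  (now 6)
Step 2 (1 new):
  {x₁,x₂,x₃,x₄}  = {x₃,x₄} ∪ {x₁,x₂}
  (now 7)
Step 3 (1 new):
  {x₅}  = complement {x₁,x₂,x₃,x₄}
  (now 8)
Step 4: already closed under ᶜ and ∪.

σ(𝒞) = { {}, {x₅}, {x₁,x₂}, {x₃,x₄}, {x₁,x₂,x₅}, {x₃,x₄,x₅}, {x₁,x₂,x₃,x₄}, Ω }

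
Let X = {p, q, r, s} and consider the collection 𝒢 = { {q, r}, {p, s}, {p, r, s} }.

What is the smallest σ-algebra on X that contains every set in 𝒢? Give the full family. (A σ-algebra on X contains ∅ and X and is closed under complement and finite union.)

Begin from { {}, {p, s}, {q, r}, {p, r, s}, X } (that is, 𝒢 plus ∅ and X).
Iteration 1 adds 1:
  {q}  = {p, r, s}ᶜ
  [6 total]
Iteration 2: +1 →
  {p, q, s}  = {q} ∪ {p, s}
  [7 total]
Iteration 3 (1 new):
  {r}  = {p, q, s}ᶜ
  [8 total]
Iteration 4: no new sets; the family is a σ-algebra.

σ(𝒢) = { {}, {q}, {r}, {p, s}, {q, r}, {p, q, s}, {p, r, s}, X }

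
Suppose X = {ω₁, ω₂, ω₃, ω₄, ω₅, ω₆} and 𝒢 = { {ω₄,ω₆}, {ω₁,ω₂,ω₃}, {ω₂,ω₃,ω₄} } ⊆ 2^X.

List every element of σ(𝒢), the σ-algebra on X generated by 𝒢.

Seed the family with 𝒢 together with ∅ and X: { {}, {ω₄,ω₆}, {ω₁,ω₂,ω₃}, {ω₂,ω₃,ω₄}, X }.
Step 1: 6 new —
  {ω₁,ω₅,ω₆}  = {ω₂,ω₃,ω₄}ᶜ
  {ω₄,ω₅,ω₆}  = {ω₁,ω₂,ω₃}ᶜ
  {ω₁,ω₂,ω₃,ω₄}  = {ω₂,ω₃,ω₄} ∪ {ω₁,ω₂,ω₃}
  {ω₁,ω₂,ω₃,ω₅}  = {ω₄,ω₆}ᶜ
  {ω₂,ω₃,ω₄,ω₆}  = {ω₂,ω₃,ω₄} ∪ {ω₄,ω₆}
  {ω₁,ω₂,ω₃,ω₄,ω₆}  = {ω₁,ω₂,ω₃} ∪ {ω₄,ω₆}
  — 11 sets.
Step 2: 7 new —
  {ω₅}  = {ω₁,ω₂,ω₃,ω₄,ω₆}ᶜ
  {ω₁,ω₅}  = {ω₂,ω₃,ω₄,ω₆}ᶜ
  {ω₅,ω₆}  = {ω₁,ω₂,ω₃,ω₄}ᶜ
  {ω₁,ω₄,ω₅,ω₆}  = {ω₁,ω₅,ω₆} ∪ {ω₄,ω₆}
  {ω₁,ω₂,ω₃,ω₄,ω₅}  = {ω₂,ω₃,ω₄} ∪ {ω₁,ω₂,ω₃,ω₅}
  {ω₁,ω₂,ω₃,ω₅,ω₆}  = {ω₁,ω₂,ω₃} ∪ {ω₁,ω₅,ω₆}
  {ω₂,ω₃,ω₄,ω₅,ω₆}  = {ω₂,ω₃,ω₄} ∪ {ω₄,ω₅,ω₆}
  — 18 sets.
Step 3: +5 →
  {ω₁}  = {ω₂,ω₃,ω₄,ω₅,ω₆}ᶜ
  {ω₄}  = {ω₁,ω₂,ω₃,ω₅,ω₆}ᶜ
  {ω₆}  = {ω₁,ω₂,ω₃,ω₄,ω₅}ᶜ
  {ω₂,ω₃}  = {ω₁,ω₄,ω₅,ω₆}ᶜ
  {ω₂,ω₃,ω₄,ω₅}  = {ω₂,ω₃,ω₄} ∪ {ω₅}
  — 23 sets.
Step 4: 9 new —
  {ω₁,ω₄}  = {ω₁} ∪ {ω₄}
  {ω₁,ω₆}  = {ω₂,ω₃,ω₄,ω₅}ᶜ
  {ω₄,ω₅}  = {ω₅} ∪ {ω₄}
  {ω₁,ω₄,ω₅}  = {ω₁,ω₅} ∪ {ω₄}
  {ω₁,ω₄,ω₆}  = {ω₁} ∪ {ω₄,ω₆}
  {ω₂,ω₃,ω₅}  = {ω₅} ∪ {ω₂,ω₃}
  {ω₂,ω₃,ω₆}  = {ω₆} ∪ {ω₂,ω₃}
  {ω₁,ω₂,ω₃,ω₆}  = {ω₁,ω₂,ω₃} ∪ {ω₆}
  {ω₂,ω₃,ω₅,ω₆}  = {ω₅,ω₆} ∪ {ω₂,ω₃}
  — 32 sets.
Step 5: no new sets; the family is a σ-algebra.

Therefore σ(𝒢) = { {}, {ω₁}, {ω₄}, {ω₅}, {ω₆}, {ω₁,ω₄}, {ω₁,ω₅}, {ω₁,ω₆}, {ω₂,ω₃}, {ω₄,ω₅}, {ω₄,ω₆}, {ω₅,ω₆}, {ω₁,ω₂,ω₃}, {ω₁,ω₄,ω₅}, {ω₁,ω₄,ω₆}, {ω₁,ω₅,ω₆}, {ω₂,ω₃,ω₄}, {ω₂,ω₃,ω₅}, {ω₂,ω₃,ω₆}, {ω₄,ω₅,ω₆}, {ω₁,ω₂,ω₃,ω₄}, {ω₁,ω₂,ω₃,ω₅}, {ω₁,ω₂,ω₃,ω₆}, {ω₁,ω₄,ω₅,ω₆}, {ω₂,ω₃,ω₄,ω₅}, {ω₂,ω₃,ω₄,ω₆}, {ω₂,ω₃,ω₅,ω₆}, {ω₁,ω₂,ω₃,ω₄,ω₅}, {ω₁,ω₂,ω₃,ω₄,ω₆}, {ω₁,ω₂,ω₃,ω₅,ω₆}, {ω₂,ω₃,ω₄,ω₅,ω₆}, X } (|σ(𝒢)| = 32).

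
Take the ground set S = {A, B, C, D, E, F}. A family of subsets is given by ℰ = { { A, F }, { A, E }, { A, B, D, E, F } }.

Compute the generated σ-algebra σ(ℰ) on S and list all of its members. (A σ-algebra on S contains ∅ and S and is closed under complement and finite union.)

Start: ℰ ∪ {∅, S} = { ∅, { A, E }, { A, F }, { A, B, D, E, F }, S }.
Step 1. New:
  { C }  = ᶜ of { A, B, D, E, F }
  { A, E, F }  = { A, E } ∪ { A, F }
  { B, C, D, E }  = ᶜ of { A, F }
  { B, C, D, F }  = ᶜ of { A, E }
  (now 9)
Step 2: 7 new —
  { A, C, E }  = { C } ∪ { A, E }
  { A, C, F }  = { A, F } ∪ { C }
  { B, C, D }  = ᶜ of { A, E, F }
  { A, C, E, F }  = { C } ∪ { A, E, F }
  { A, B, C, D, E }  = { B, C, D, E } ∪ { A, E }
  { A, B, C, D, F }  = { A, F } ∪ { B, C, D, F }
  { B, C, D, E, F }  = { B, C, D, E } ∪ { B, C, D, F }
  (now 16)
Step 3: +6 →
  { A }  = ᶜ of { B, C, D, E, F }
  { E }  = ᶜ of { A, B, C, D, F }
  { F }  = ᶜ of { A, B, C, D, E }
  { B, D }  = ᶜ of { A, C, E, F }
  { B, D, E }  = ᶜ of { A, C, F }
  { B, D, F }  = ᶜ of { A, C, E }
  (now 22)
Step 4. New:
  { A, C }  = { C } ∪ { A }
  { C, E }  = { E } ∪ { C }
  { C, F }  = { F } ∪ { C }
  { E, F }  = { F } ∪ { E }
  { A, B, D }  = { B, D } ∪ { A }
  { A, B, C, D }  = { B, C, D } ∪ { A }
  { A, B, D, E }  = { A, E } ∪ { B, D }
  { A, B, D, F }  = { B, D, F } ∪ { A, F }
  { B, D, E, F }  = { B, D, F } ∪ { E }
  (now 31)
Step 5 (1 new):
  { C, E, F }  = ᶜ of { A, B, D }
  (now 32)
Step 6 adds nothing — fixpoint reached.

Therefore σ(ℰ) = { ∅, { A }, { C }, { E }, { F }, { A, C }, { A, E }, { A, F }, { B, D }, { C, E }, { C, F }, { E, F }, { A, B, D }, { A, C, E }, { A, C, F }, { A, E, F }, { B, C, D }, { B, D, E }, { B, D, F }, { C, E, F }, { A, B, C, D }, { A, B, D, E }, { A, B, D, F }, { A, C, E, F }, { B, C, D, E }, { B, C, D, F }, { B, D, E, F }, { A, B, C, D, E }, { A, B, C, D, F }, { A, B, D, E, F }, { B, C, D, E, F }, S } (|σ(ℰ)| = 32).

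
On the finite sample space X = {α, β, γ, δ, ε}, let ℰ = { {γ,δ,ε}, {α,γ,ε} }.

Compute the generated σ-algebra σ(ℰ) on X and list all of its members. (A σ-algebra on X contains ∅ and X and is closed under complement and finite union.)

σ(ℰ) (16 sets): { ∅, {α}, {β}, {δ}, {α,β}, {α,δ}, {β,δ}, {γ,ε}, {α,β,δ}, {α,γ,ε}, {β,γ,ε}, {γ,δ,ε}, {α,β,γ,ε}, {α,γ,δ,ε}, {β,γ,δ,ε}, X }

Check:
Take S₀ = ℰ ∪ {∅, X} = { ∅, {α,γ,ε}, {γ,δ,ε}, X }.
Pass 1: 3 new —
  {α,β}  = X∖{γ,δ,ε}
  {β,δ}  = X∖{α,γ,ε}
  {α,γ,δ,ε}  = {α,γ,ε} ∪ {γ,δ,ε}
Pass 2: +4 →
  {β}  = X∖{α,γ,δ,ε}
  {α,β,δ}  = {α,β} ∪ {β,δ}
  {α,β,γ,ε}  = {α,β} ∪ {α,γ,ε}
  {β,γ,δ,ε}  = {γ,δ,ε} ∪ {β,δ}
Pass 3 (3 new):
  {α}  = X∖{β,γ,δ,ε}
  {δ}  = X∖{α,β,γ,ε}
  {γ,ε}  = X∖{α,β,δ}
Pass 4 (2 new):
  {α,δ}  = {δ} ∪ {α}
  {β,γ,ε}  = {β} ∪ {γ,ε}
Pass 5: already closed under ᶜ and ∪.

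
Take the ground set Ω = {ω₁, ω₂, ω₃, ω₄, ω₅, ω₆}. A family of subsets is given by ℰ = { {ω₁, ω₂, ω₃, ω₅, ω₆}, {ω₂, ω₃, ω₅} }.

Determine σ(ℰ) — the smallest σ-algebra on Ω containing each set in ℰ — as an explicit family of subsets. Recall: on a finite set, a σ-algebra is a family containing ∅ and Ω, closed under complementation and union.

Seed the family with ℰ together with ∅ and Ω: { ∅, {ω₂, ω₃, ω₅}, {ω₁, ω₂, ω₃, ω₅, ω₆}, Ω }.
Round 1 adds 2:
  {ω₄}  = Ω∖{ω₁, ω₂, ω₃, ω₅, ω₆}
  {ω₁, ω₄, ω₆}  = Ω∖{ω₂, ω₃, ω₅}
  (now 6)
Round 2: 1 new —
  {ω₂, ω₃, ω₄, ω₅}  = {ω₂, ω₃, ω₅} ∪ {ω₄}
  (now 7)
Round 3: 1 new —
  {ω₁, ω₆}  = Ω∖{ω₂, ω₃, ω₄, ω₅}
  (now 8)
After Round 4 the family is unchanged; done.

Therefore σ(ℰ) = { ∅, {ω₄}, {ω₁, ω₆}, {ω₁, ω₄, ω₆}, {ω₂, ω₃, ω₅}, {ω₂, ω₃, ω₄, ω₅}, {ω₁, ω₂, ω₃, ω₅, ω₆}, Ω } (|σ(ℰ)| = 8).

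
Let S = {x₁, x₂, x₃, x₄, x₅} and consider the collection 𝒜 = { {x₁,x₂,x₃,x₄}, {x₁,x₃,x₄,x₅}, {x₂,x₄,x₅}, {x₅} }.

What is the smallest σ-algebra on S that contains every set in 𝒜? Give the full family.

σ(𝒜) (16 sets): { {}, {x₂}, {x₄}, {x₅}, {x₁,x₃}, {x₂,x₄}, {x₂,x₅}, {x₄,x₅}, {x₁,x₂,x₃}, {x₁,x₃,x₄}, {x₁,x₃,x₅}, {x₂,x₄,x₅}, {x₁,x₂,x₃,x₄}, {x₁,x₂,x₃,x₅}, {x₁,x₃,x₄,x₅}, S }

Working:
Begin from { {}, {x₅}, {x₂,x₄,x₅}, {x₁,x₂,x₃,x₄}, {x₁,x₃,x₄,x₅}, S } (that is, 𝒜 plus ∅ and S).
Pass 1: +2 →
  {x₂}  = S∖{x₁,x₃,x₄,x₅}
  {x₁,x₃}  = S∖{x₂,x₄,x₅}
  |family| = 8
Pass 2: +3 →
  {x₂,x₅}  = {x₂} ∪ {x₅}
  {x₁,x₂,x₃}  = {x₂} ∪ {x₁,x₃}
  {x₁,x₃,x₅}  = {x₁,x₃} ∪ {x₅}
  |family| = 11
Pass 3. New:
  {x₂,x₄}  = S∖{x₁,x₃,x₅}
  {x₄,x₅}  = S∖{x₁,x₂,x₃}
  {x₁,x₃,x₄}  = S∖{x₂,x₅}
  {x₁,x₂,x₃,x₅}  = {x₂,x₅} ∪ {x₁,x₂,x₃}
  |family| = 15
Pass 4: 1 new —
  {x₄}  = S∖{x₁,x₂,x₃,x₅}
  |family| = 16
Pass 5: no new sets; the family is a σ-algebra.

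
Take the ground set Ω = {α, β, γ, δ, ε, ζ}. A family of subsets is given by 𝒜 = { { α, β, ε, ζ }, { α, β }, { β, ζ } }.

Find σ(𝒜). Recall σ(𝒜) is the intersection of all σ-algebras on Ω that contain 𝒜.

Take S₀ = 𝒜 ∪ {∅, Ω} = { {}, { α, β }, { β, ζ }, { α, β, ε, ζ }, Ω }.
Pass 1: +4 →
  { γ, δ }  = complement { α, β, ε, ζ }
  { α, β, ζ }  = { α, β } ∪ { β, ζ }
  { α, γ, δ, ε }  = complement { β, ζ }
  { γ, δ, ε, ζ }  = complement { α, β }
  (now 9)
Pass 2. New:
  { γ, δ, ε }  = complement { α, β, ζ }
  { α, β, γ, δ }  = { γ, δ } ∪ { α, β }
  { β, γ, δ, ζ }  = { γ, δ } ∪ { β, ζ }
  { α, β, γ, δ, ε }  = { α, β } ∪ { α, γ, δ, ε }
  { α, β, γ, δ, ζ }  = { γ, δ } ∪ { α, β, ζ }
  { α, γ, δ, ε, ζ }  = { γ, δ, ε, ζ } ∪ { α, γ, δ, ε }
  { β, γ, δ, ε, ζ }  = { γ, δ, ε, ζ } ∪ { β, ζ }
  (now 16)
Pass 3. New:
  { α }  = complement { β, γ, δ, ε, ζ }
  { β }  = complement { α, γ, δ, ε, ζ }
  { ε }  = complement { α, β, γ, δ, ζ }
  { ζ }  = complement { α, β, γ, δ, ε }
  { α, ε }  = complement { β, γ, δ, ζ }
  { ε, ζ }  = complement { α, β, γ, δ }
  (now 22)
Pass 4: 9 new —
  { α, ζ }  = { ζ } ∪ { α }
  { β, ε }  = { β } ∪ { ε }
  { α, β, ε }  = { α, β } ∪ { ε }
  { α, γ, δ }  = { γ, δ } ∪ { α }
  { α, ε, ζ }  = { ε, ζ } ∪ { α, ε }
  { β, γ, δ }  = { γ, δ } ∪ { β }
  { β, ε, ζ }  = { ε, ζ } ∪ { β }
  { γ, δ, ζ }  = { γ, δ } ∪ { ζ }
  { β, γ, δ, ε }  = { γ, δ, ε } ∪ { β }
  (now 31)
Pass 5: 1 new —
  { α, γ, δ, ζ }  = complement { β, ε }
  (now 32)
Pass 6: no new sets; the family is a σ-algebra.

|σ(𝒜)| = 32.  σ(𝒜) = { {}, { α }, { β }, { ε }, { ζ }, { α, β }, { α, ε }, { α, ζ }, { β, ε }, { β, ζ }, { γ, δ }, { ε, ζ }, { α, β, ε }, { α, β, ζ }, { α, γ, δ }, { α, ε, ζ }, { β, γ, δ }, { β, ε, ζ }, { γ, δ, ε }, { γ, δ, ζ }, { α, β, γ, δ }, { α, β, ε, ζ }, { α, γ, δ, ε }, { α, γ, δ, ζ }, { β, γ, δ, ε }, { β, γ, δ, ζ }, { γ, δ, ε, ζ }, { α, β, γ, δ, ε }, { α, β, γ, δ, ζ }, { α, γ, δ, ε, ζ }, { β, γ, δ, ε, ζ }, Ω }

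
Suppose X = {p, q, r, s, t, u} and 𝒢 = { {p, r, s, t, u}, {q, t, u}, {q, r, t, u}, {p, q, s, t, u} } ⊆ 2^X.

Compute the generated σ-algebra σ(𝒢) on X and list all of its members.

Take S₀ = 𝒢 ∪ {∅, X} = { ∅, {q, t, u}, {q, r, t, u}, {p, q, s, t, u}, {p, r, s, t, u}, X }.
Pass 1 (4 new):
  {q}  = X∖{p, r, s, t, u}
  {r}  = X∖{p, q, s, t, u}
  {p, s}  = X∖{q, r, t, u}
  {p, r, s}  = X∖{q, t, u}
  — 10 sets.
Pass 2. New:
  {q, r}  = {q} ∪ {r}
  {p, q, s}  = {q} ∪ {p, s}
  {p, q, r, s}  = {q} ∪ {p, r, s}
  — 13 sets.
Pass 3: +3 →
  {t, u}  = X∖{p, q, r, s}
  {r, t, u}  = X∖{p, q, s}
  {p, s, t, u}  = X∖{q, r}
  — 16 sets.
After Pass 4 the family is unchanged; done.

|σ(𝒢)| = 16.  σ(𝒢) = { ∅, {q}, {r}, {p, s}, {q, r}, {t, u}, {p, q, s}, {p, r, s}, {q, t, u}, {r, t, u}, {p, q, r, s}, {p, s, t, u}, {q, r, t, u}, {p, q, s, t, u}, {p, r, s, t, u}, X }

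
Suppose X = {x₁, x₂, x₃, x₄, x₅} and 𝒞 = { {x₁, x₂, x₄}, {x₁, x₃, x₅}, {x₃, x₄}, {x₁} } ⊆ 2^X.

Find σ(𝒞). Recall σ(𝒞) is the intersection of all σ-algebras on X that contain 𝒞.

Take S₀ = 𝒞 ∪ {∅, X} = { {}, {x₁}, {x₃, x₄}, {x₁, x₂, x₄}, {x₁, x₃, x₅}, X }.
Iteration 1: 7 new —
  {x₂, x₄}  = X∖{x₁, x₃, x₅}
  {x₃, x₅}  = X∖{x₁, x₂, x₄}
  {x₁, x₂, x₅}  = X∖{x₃, x₄}
  {x₁, x₃, x₄}  = {x₃, x₄} ∪ {x₁}
  {x₁, x₂, x₃, x₄}  = {x₃, x₄} ∪ {x₁, x₂, x₄}
  {x₁, x₃, x₄, x₅}  = {x₃, x₄} ∪ {x₁, x₃, x₅}
  {x₂, x₃, x₄, x₅}  = X∖{x₁}
Iteration 2 adds 7:
  {x₂}  = X∖{x₁, x₃, x₄, x₅}
  {x₅}  = X∖{x₁, x₂, x₃, x₄}
  {x₂, x₅}  = X∖{x₁, x₃, x₄}
  {x₂, x₃, x₄}  = {x₃, x₄} ∪ {x₂, x₄}
  {x₃, x₄, x₅}  = {x₃, x₄} ∪ {x₃, x₅}
  {x₁, x₂, x₃, x₅}  = {x₁, x₃, x₅} ∪ {x₁, x₂, x₅}
  {x₁, x₂, x₄, x₅}  = {x₁, x₂, x₄} ∪ {x₁, x₂, x₅}
Iteration 3: +6 →
  {x₃}  = X∖{x₁, x₂, x₄, x₅}
  {x₄}  = X∖{x₁, x₂, x₃, x₅}
  {x₁, x₂}  = X∖{x₃, x₄, x₅}
  {x₁, x₅}  = X∖{x₂, x₃, x₄}
  {x₂, x₃, x₅}  = {x₂, x₅} ∪ {x₃, x₅}
  {x₂, x₄, x₅}  = {x₂, x₅} ∪ {x₂, x₄}
Iteration 4: +6 →
  {x₁, x₃}  = X∖{x₂, x₄, x₅}
  {x₁, x₄}  = X∖{x₂, x₃, x₅}
  {x₂, x₃}  = {x₂} ∪ {x₃}
  {x₄, x₅}  = {x₅} ∪ {x₄}
  {x₁, x₂, x₃}  = {x₁, x₂} ∪ {x₃}
  {x₁, x₄, x₅}  = {x₁, x₅} ∪ {x₄}
Iteration 5: no new sets; the family is a σ-algebra.

Therefore σ(𝒞) = { {}, {x₁}, {x₂}, {x₃}, {x₄}, {x₅}, {x₁, x₂}, {x₁, x₃}, {x₁, x₄}, {x₁, x₅}, {x₂, x₃}, {x₂, x₄}, {x₂, x₅}, {x₃, x₄}, {x₃, x₅}, {x₄, x₅}, {x₁, x₂, x₃}, {x₁, x₂, x₄}, {x₁, x₂, x₅}, {x₁, x₃, x₄}, {x₁, x₃, x₅}, {x₁, x₄, x₅}, {x₂, x₃, x₄}, {x₂, x₃, x₅}, {x₂, x₄, x₅}, {x₃, x₄, x₅}, {x₁, x₂, x₃, x₄}, {x₁, x₂, x₃, x₅}, {x₁, x₂, x₄, x₅}, {x₁, x₃, x₄, x₅}, {x₂, x₃, x₄, x₅}, X } (|σ(𝒞)| = 32).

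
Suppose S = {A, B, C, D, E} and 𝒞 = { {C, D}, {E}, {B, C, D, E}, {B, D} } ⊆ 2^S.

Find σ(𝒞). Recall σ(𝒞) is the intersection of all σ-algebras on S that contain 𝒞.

σ(𝒞) = { {}, {A}, {B}, {C}, {D}, {E}, {A, B}, {A, C}, {A, D}, {A, E}, {B, C}, {B, D}, {B, E}, {C, D}, {C, E}, {D, E}, {A, B, C}, {A, B, D}, {A, B, E}, {A, C, D}, {A, C, E}, {A, D, E}, {B, C, D}, {B, C, E}, {B, D, E}, {C, D, E}, {A, B, C, D}, {A, B, C, E}, {A, B, D, E}, {A, C, D, E}, {B, C, D, E}, S }

Trace:
Begin from { {}, {E}, {B, D}, {C, D}, {B, C, D, E}, S } (that is, 𝒞 plus ∅ and S).
Round 1 adds 7:
  {A}  = complement {B, C, D, E}
  {A, B, E}  = complement {C, D}
  {A, C, E}  = complement {B, D}
  {B, C, D}  = {C, D} ∪ {B, D}
  {B, D, E}  = {B, D} ∪ {E}
  {C, D, E}  = {C, D} ∪ {E}
  {A, B, C, D}  = complement {E}
  (now 13)
Round 2: +8 →
  {A, B}  = complement {C, D, E}
  {A, C}  = complement {B, D, E}
  {A, E}  = complement {B, C, D}
  {A, B, D}  = {B, D} ∪ {A}
  {A, C, D}  = {C, D} ∪ {A}
  {A, B, C, E}  = {A, C, E} ∪ {A, B, E}
  {A, B, D, E}  = {A, B, E} ∪ {B, D}
  {A, C, D, E}  = {C, D, E} ∪ {A, C, E}
  (now 21)
Round 3. New:
  {B}  = complement {A, C, D, E}
  {C}  = complement {A, B, D, E}
  {D}  = complement {A, B, C, E}
  {B, E}  = complement {A, C, D}
  {C, E}  = complement {A, B, D}
  {A, B, C}  = {A, C} ∪ {A, B}
  (now 27)
Round 4. New:
  {A, D}  = {D} ∪ {A}
  {B, C}  = {B} ∪ {C}
  {D, E}  = complement {A, B, C}
  {A, D, E}  = {A, E} ∪ {D}
  {B, C, E}  = {B, E} ∪ {C}
  (now 32)
Round 5: stable.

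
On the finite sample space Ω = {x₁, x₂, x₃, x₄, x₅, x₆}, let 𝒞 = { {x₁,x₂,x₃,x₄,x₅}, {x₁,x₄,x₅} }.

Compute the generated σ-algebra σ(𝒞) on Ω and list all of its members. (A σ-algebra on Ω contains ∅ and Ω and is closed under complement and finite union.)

Answer: σ(𝒞) = { ∅, {x₆}, {x₂,x₃}, {x₁,x₄,x₅}, {x₂,x₃,x₆}, {x₁,x₄,x₅,x₆}, {x₁,x₂,x₃,x₄,x₅}, Ω }

Working:
Start: 𝒞 ∪ {∅, Ω} = { ∅, {x₁,x₄,x₅}, {x₁,x₂,x₃,x₄,x₅}, Ω }.
Pass 1. New:
  {x₆}  = {x₁,x₂,x₃,x₄,x₅}ᶜ
  {x₂,x₃,x₆}  = {x₁,x₄,x₅}ᶜ
  |family| = 6
Pass 2 adds 1:
  {x₁,x₄,x₅,x₆}  = {x₁,x₄,x₅} ∪ {x₆}
  |family| = 7
Pass 3 adds 1:
  {x₂,x₃}  = {x₁,x₄,x₅,x₆}ᶜ
  |family| = 8
Pass 4 adds nothing — fixpoint reached.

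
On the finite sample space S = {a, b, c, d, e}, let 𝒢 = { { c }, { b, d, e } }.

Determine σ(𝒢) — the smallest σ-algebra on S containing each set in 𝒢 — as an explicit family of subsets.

|σ(𝒢)| = 8.  σ(𝒢) = { {}, { a }, { c }, { a, c }, { b, d, e }, { a, b, d, e }, { b, c, d, e }, S }

Check:
Begin from { {}, { c }, { b, d, e }, S } (that is, 𝒢 plus ∅ and S).
Step 1: 3 new —
  { a, c }  = S∖{ b, d, e }
  { a, b, d, e }  = S∖{ c }
  { b, c, d, e }  = { c } ∪ { b, d, e }
  |family| = 7
Step 2 (1 new):
  { a }  = S∖{ b, c, d, e }
  |family| = 8
Step 3: already closed under ᶜ and ∪.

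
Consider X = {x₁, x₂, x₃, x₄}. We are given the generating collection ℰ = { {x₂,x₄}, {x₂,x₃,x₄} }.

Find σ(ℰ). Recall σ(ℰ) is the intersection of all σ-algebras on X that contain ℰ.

Seed the family with ℰ together with ∅ and X: { ∅, {x₂,x₄}, {x₂,x₃,x₄}, X }.
Step 1 (2 new):
  {x₁}  = ᶜ of {x₂,x₃,x₄}
  {x₁,x₃}  = ᶜ of {x₂,x₄}
  |family| = 6
Step 2. New:
  {x₁,x₂,x₄}  = {x₂,x₄} ∪ {x₁}
  |family| = 7
Step 3: +1 →
  {x₃}  = ᶜ of {x₁,x₂,x₄}
  |family| = 8
Step 4: no new sets; the family is a σ-algebra.

σ(ℰ) = { ∅, {x₁}, {x₃}, {x₁,x₃}, {x₂,x₄}, {x₁,x₂,x₄}, {x₂,x₃,x₄}, X }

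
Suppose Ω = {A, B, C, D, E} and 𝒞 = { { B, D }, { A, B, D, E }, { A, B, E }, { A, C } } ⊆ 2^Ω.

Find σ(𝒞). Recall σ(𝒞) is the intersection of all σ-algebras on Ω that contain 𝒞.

σ(𝒞) = { {}, { A }, { B }, { C }, { D }, { E }, { A, B }, { A, C }, { A, D }, { A, E }, { B, C }, { B, D }, { B, E }, { C, D }, { C, E }, { D, E }, { A, B, C }, { A, B, D }, { A, B, E }, { A, C, D }, { A, C, E }, { A, D, E }, { B, C, D }, { B, C, E }, { B, D, E }, { C, D, E }, { A, B, C, D }, { A, B, C, E }, { A, B, D, E }, { A, C, D, E }, { B, C, D, E }, Ω }

Trace:
Take S₀ = 𝒞 ∪ {∅, Ω} = { {}, { A, C }, { B, D }, { A, B, E }, { A, B, D, E }, Ω }.
Pass 1: 6 new —
  { C }  = Ω∖{ A, B, D, E }
  { C, D }  = Ω∖{ A, B, E }
  { A, C, E }  = Ω∖{ B, D }
  { B, D, E }  = Ω∖{ A, C }
  { A, B, C, D }  = { A, C } ∪ { B, D }
  { A, B, C, E }  = { A, B, E } ∪ { A, C }
  — 12 sets.
Pass 2 adds 6:
  { D }  = Ω∖{ A, B, C, E }
  { E }  = Ω∖{ A, B, C, D }
  { A, C, D }  = { C, D } ∪ { A, C }
  { B, C, D }  = { C, D } ∪ { B, D }
  { A, C, D, E }  = { C, D } ∪ { A, C, E }
  { B, C, D, E }  = { C, D } ∪ { B, D, E }
  — 18 sets.
Pass 3 (7 new):
  { A }  = Ω∖{ B, C, D, E }
  { B }  = Ω∖{ A, C, D, E }
  { A, E }  = Ω∖{ B, C, D }
  { B, E }  = Ω∖{ A, C, D }
  { C, E }  = { C } ∪ { E }
  { D, E }  = { D } ∪ { E }
  { C, D, E }  = { C, D } ∪ { E }
  — 25 sets.
Pass 4: +7 →
  { A, B }  = Ω∖{ C, D, E }
  { A, D }  = { D } ∪ { A }
  { B, C }  = { B } ∪ { C }
  { A, B, C }  = Ω∖{ D, E }
  { A, B, D }  = Ω∖{ C, E }
  { A, D, E }  = { D, E } ∪ { A, E }
  { B, C, E }  = { B, E } ∪ { C }
  — 32 sets.
After Pass 5 the family is unchanged; done.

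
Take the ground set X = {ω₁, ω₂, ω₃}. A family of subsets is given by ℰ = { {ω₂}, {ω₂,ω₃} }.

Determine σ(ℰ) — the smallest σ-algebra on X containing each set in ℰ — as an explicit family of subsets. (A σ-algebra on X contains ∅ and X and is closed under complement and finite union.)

|σ(ℰ)| = 8.  σ(ℰ) = { {}, {ω₁}, {ω₂}, {ω₃}, {ω₁,ω₂}, {ω₁,ω₃}, {ω₂,ω₃}, X }

Trace:
Begin from { {}, {ω₂}, {ω₂,ω₃}, X } (that is, ℰ plus ∅ and X).
Iteration 1: +2 →
  {ω₁}  = X∖{ω₂,ω₃}
  {ω₁,ω₃}  = X∖{ω₂}
  [6 total]
Iteration 2 adds 1:
  {ω₁,ω₂}  = {ω₂} ∪ {ω₁}
  [7 total]
Iteration 3. New:
  {ω₃}  = X∖{ω₁,ω₂}
  [8 total]
Iteration 4: stable.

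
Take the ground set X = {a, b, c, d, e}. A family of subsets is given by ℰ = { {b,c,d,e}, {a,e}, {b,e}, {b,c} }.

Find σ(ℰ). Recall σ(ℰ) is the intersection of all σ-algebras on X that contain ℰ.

σ(ℰ) = { {}, {a}, {b}, {c}, {d}, {e}, {a,b}, {a,c}, {a,d}, {a,e}, {b,c}, {b,d}, {b,e}, {c,d}, {c,e}, {d,e}, {a,b,c}, {a,b,d}, {a,b,e}, {a,c,d}, {a,c,e}, {a,d,e}, {b,c,d}, {b,c,e}, {b,d,e}, {c,d,e}, {a,b,c,d}, {a,b,c,e}, {a,b,d,e}, {a,c,d,e}, {b,c,d,e}, X }

Trace:
Initial family (6 sets): { {}, {a,e}, {b,c}, {b,e}, {b,c,d,e}, X }.
Iteration 1 (7 new):
  {a}  = ᶜ of {b,c,d,e}
  {a,b,e}  = {b,e} ∪ {a,e}
  {a,c,d}  = ᶜ of {b,e}
  {a,d,e}  = ᶜ of {b,c}
  {b,c,d}  = ᶜ of {a,e}
  {b,c,e}  = {b,e} ∪ {b,c}
  {a,b,c,e}  = {b,c} ∪ {a,e}
  — 13 sets.
Iteration 2 (7 new):
  {d}  = ᶜ of {a,b,c,e}
  {a,d}  = ᶜ of {b,c,e}
  {c,d}  = ᶜ of {a,b,e}
  {a,b,c}  = {b,c} ∪ {a}
  {a,b,c,d}  = {b,c,d} ∪ {a,c,d}
  {a,b,d,e}  = {a,d,e} ∪ {b,e}
  {a,c,d,e}  = {a,d,e} ∪ {a,c,d}
  — 20 sets.
Iteration 3 adds 5:
  {b}  = ᶜ of {a,c,d,e}
  {c}  = ᶜ of {a,b,d,e}
  {e}  = ᶜ of {a,b,c,d}
  {d,e}  = ᶜ of {a,b,c}
  {b,d,e}  = {b,e} ∪ {d}
  — 25 sets.
Iteration 4. New:
  {a,b}  = {b} ∪ {a}
  {a,c}  = ᶜ of {b,d,e}
  {b,d}  = {b} ∪ {d}
  {c,e}  = {e} ∪ {c}
  {a,b,d}  = {b} ∪ {a,d}
  {a,c,e}  = {c} ∪ {a,e}
  {c,d,e}  = {c,d} ∪ {e}
  — 32 sets.
Iteration 5: no new sets; the family is a σ-algebra.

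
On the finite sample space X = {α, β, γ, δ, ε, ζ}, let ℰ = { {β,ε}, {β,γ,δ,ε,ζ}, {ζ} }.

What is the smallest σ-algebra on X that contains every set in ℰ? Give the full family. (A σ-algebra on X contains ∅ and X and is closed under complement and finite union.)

Start: ℰ ∪ {∅, X} = { ∅, {ζ}, {β,ε}, {β,γ,δ,ε,ζ}, X }.
Step 1 (4 new):
  {α}  = X∖{β,γ,δ,ε,ζ}
  {β,ε,ζ}  = {β,ε} ∪ {ζ}
  {α,γ,δ,ζ}  = X∖{β,ε}
  {α,β,γ,δ,ε}  = X∖{ζ}
  |family| = 9
Step 2. New:
  {α,ζ}  = {ζ} ∪ {α}
  {α,β,ε}  = {β,ε} ∪ {α}
  {α,γ,δ}  = X∖{β,ε,ζ}
  {α,β,ε,ζ}  = {β,ε,ζ} ∪ {α}
  |family| = 13
Step 3: +3 →
  {γ,δ}  = X∖{α,β,ε,ζ}
  {γ,δ,ζ}  = X∖{α,β,ε}
  {β,γ,δ,ε}  = X∖{α,ζ}
  |family| = 16
Step 4: closed — nothing new.

σ(ℰ) = { ∅, {α}, {ζ}, {α,ζ}, {β,ε}, {γ,δ}, {α,β,ε}, {α,γ,δ}, {β,ε,ζ}, {γ,δ,ζ}, {α,β,ε,ζ}, {α,γ,δ,ζ}, {β,γ,δ,ε}, {α,β,γ,δ,ε}, {β,γ,δ,ε,ζ}, X }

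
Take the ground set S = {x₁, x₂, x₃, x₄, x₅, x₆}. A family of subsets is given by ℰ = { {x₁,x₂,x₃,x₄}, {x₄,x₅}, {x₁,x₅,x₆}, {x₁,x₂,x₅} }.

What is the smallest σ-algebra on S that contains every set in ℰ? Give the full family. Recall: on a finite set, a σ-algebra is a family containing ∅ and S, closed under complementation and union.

Answer: σ(ℰ) = { {}, {x₁}, {x₂}, {x₃}, {x₄}, {x₅}, {x₆}, {x₁,x₂}, {x₁,x₃}, {x₁,x₄}, {x₁,x₅}, {x₁,x₆}, {x₂,x₃}, {x₂,x₄}, {x₂,x₅}, {x₂,x₆}, {x₃,x₄}, {x₃,x₅}, {x₃,x₆}, {x₄,x₅}, {x₄,x₆}, {x₅,x₆}, {x₁,x₂,x₃}, {x₁,x₂,x₄}, {x₁,x₂,x₅}, {x₁,x₂,x₆}, {x₁,x₃,x₄}, {x₁,x₃,x₅}, {x₁,x₃,x₆}, {x₁,x₄,x₅}, {x₁,x₄,x₆}, {x₁,x₅,x₆}, {x₂,x₃,x₄}, {x₂,x₃,x₅}, {x₂,x₃,x₆}, {x₂,x₄,x₅}, {x₂,x₄,x₆}, {x₂,x₅,x₆}, {x₃,x₄,x₅}, {x₃,x₄,x₆}, {x₃,x₅,x₆}, {x₄,x₅,x₆}, {x₁,x₂,x₃,x₄}, {x₁,x₂,x₃,x₅}, {x₁,x₂,x₃,x₆}, {x₁,x₂,x₄,x₅}, {x₁,x₂,x₄,x₆}, {x₁,x₂,x₅,x₆}, {x₁,x₃,x₄,x₅}, {x₁,x₃,x₄,x₆}, {x₁,x₃,x₅,x₆}, {x₁,x₄,x₅,x₆}, {x₂,x₃,x₄,x₅}, {x₂,x₃,x₄,x₆}, {x₂,x₃,x₅,x₆}, {x₂,x₄,x₅,x₆}, {x₃,x₄,x₅,x₆}, {x₁,x₂,x₃,x₄,x₅}, {x₁,x₂,x₃,x₄,x₆}, {x₁,x₂,x₃,x₅,x₆}, {x₁,x₂,x₄,x₅,x₆}, {x₁,x₃,x₄,x₅,x₆}, {x₂,x₃,x₄,x₅,x₆}, S }

Working:
Initial family (6 sets): { {}, {x₄,x₅}, {x₁,x₂,x₅}, {x₁,x₅,x₆}, {x₁,x₂,x₃,x₄}, S }.
Iteration 1. New:
  {x₅,x₆}  = {x₁,x₂,x₃,x₄}ᶜ
  {x₂,x₃,x₄}  = {x₁,x₅,x₆}ᶜ
  {x₃,x₄,x₆}  = {x₁,x₂,x₅}ᶜ
  {x₁,x₂,x₃,x₆}  = {x₄,x₅}ᶜ
  {x₁,x₂,x₄,x₅}  = {x₄,x₅} ∪ {x₁,x₂,x₅}
  {x₁,x₂,x₅,x₆}  = {x₁,x₂,x₅} ∪ {x₁,x₅,x₆}
  {x₁,x₄,x₅,x₆}  = {x₄,x₅} ∪ {x₁,x₅,x₆}
  {x₁,x₂,x₃,x₄,x₅}  = {x₄,x₅} ∪ {x₁,x₂,x₃,x₄}
  [14 total]
Iteration 2: +13 →
  {x₆}  = {x₁,x₂,x₃,x₄,x₅}ᶜ
  {x₂,x₃}  = {x₁,x₄,x₅,x₆}ᶜ
  {x₃,x₄}  = {x₁,x₂,x₅,x₆}ᶜ
  {x₃,x₆}  = {x₁,x₂,x₄,x₅}ᶜ
  {x₄,x₅,x₆}  = {x₅,x₆} ∪ {x₄,x₅}
  {x₂,x₃,x₄,x₅}  = {x₂,x₃,x₄} ∪ {x₄,x₅}
  {x₂,x₃,x₄,x₆}  = {x₂,x₃,x₄} ∪ {x₃,x₄,x₆}
  {x₃,x₄,x₅,x₆}  = {x₅,x₆} ∪ {x₃,x₄,x₆}
  {x₁,x₂,x₃,x₄,x₆}  = {x₂,x₃,x₄} ∪ {x₁,x₂,x₃,x₆}
  {x₁,x₂,x₃,x₅,x₆}  = {x₅,x₆} ∪ {x₁,x₂,x₃,x₆}
  {x₁,x₂,x₄,x₅,x₆}  = {x₅,x₆} ∪ {x₁,x₂,x₄,x₅}
  {x₁,x₃,x₄,x₅,x₆}  = {x₁,x₄,x₅,x₆} ∪ {x₃,x₄,x₆}
  {x₂,x₃,x₄,x₅,x₆}  = {x₂,x₃,x₄} ∪ {x₅,x₆}
  [27 total]
Iteration 3 (15 new):
  {x₁}  = {x₂,x₃,x₄,x₅,x₆}ᶜ
  {x₂}  = {x₁,x₃,x₄,x₅,x₆}ᶜ
  {x₃}  = {x₁,x₂,x₄,x₅,x₆}ᶜ
  {x₄}  = {x₁,x₂,x₃,x₅,x₆}ᶜ
  {x₅}  = {x₁,x₂,x₃,x₄,x₆}ᶜ
  {x₁,x₂}  = {x₃,x₄,x₅,x₆}ᶜ
  {x₁,x₅}  = {x₂,x₃,x₄,x₆}ᶜ
  {x₁,x₆}  = {x₂,x₃,x₄,x₅}ᶜ
  {x₁,x₂,x₃}  = {x₄,x₅,x₆}ᶜ
  {x₂,x₃,x₆}  = {x₆} ∪ {x₂,x₃}
  {x₃,x₄,x₅}  = {x₃,x₄} ∪ {x₄,x₅}
  {x₃,x₅,x₆}  = {x₅,x₆} ∪ {x₃,x₆}
  {x₁,x₂,x₃,x₅}  = {x₁,x₂,x₅} ∪ {x₂,x₃}
  {x₁,x₃,x₅,x₆}  = {x₁,x₅,x₆} ∪ {x₃,x₆}
  {x₂,x₃,x₅,x₆}  = {x₅,x₆} ∪ {x₂,x₃}
  [42 total]
Iteration 4: 20 new —
  {x₁,x₃}  = {x₃} ∪ {x₁}
  {x₁,x₄}  = {x₂,x₃,x₅,x₆}ᶜ
  {x₂,x₄}  = {x₁,x₃,x₅,x₆}ᶜ
  {x₂,x₅}  = {x₂} ∪ {x₅}
  {x₂,x₆}  = {x₂} ∪ {x₆}
  {x₃,x₅}  = {x₃} ∪ {x₅}
  {x₄,x₆}  = {x₁,x₂,x₃,x₅}ᶜ
  {x₁,x₂,x₄}  = {x₃,x₅,x₆}ᶜ
  {x₁,x₂,x₆}  = {x₃,x₄,x₅}ᶜ
  {x₁,x₃,x₄}  = {x₃,x₄} ∪ {x₁}
  {x₁,x₃,x₅}  = {x₃} ∪ {x₁,x₅}
  {x₁,x₃,x₆}  = {x₁,x₆} ∪ {x₃}
  {x₁,x₄,x₅}  = {x₂,x₃,x₆}ᶜ
  {x₁,x₄,x₆}  = {x₁,x₆} ∪ {x₄}
  {x₂,x₃,x₅}  = {x₂,x₃} ∪ {x₅}
  {x₂,x₄,x₅}  = {x₂} ∪ {x₄,x₅}
  {x₂,x₅,x₆}  = {x₂} ∪ {x₅,x₆}
  {x₁,x₃,x₄,x₅}  = {x₃,x₄} ∪ {x₁,x₅}
  {x₁,x₃,x₄,x₆}  = {x₃,x₄} ∪ {x₁,x₆}
  {x₂,x₄,x₅,x₆}  = {x₂} ∪ {x₄,x₅,x₆}
  [62 total]
Iteration 5: +2 →
  {x₂,x₄,x₆}  = {x₁,x₃,x₅}ᶜ
  {x₁,x₂,x₄,x₆}  = {x₃,x₅}ᶜ
  [64 total]
Iteration 6: stable.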